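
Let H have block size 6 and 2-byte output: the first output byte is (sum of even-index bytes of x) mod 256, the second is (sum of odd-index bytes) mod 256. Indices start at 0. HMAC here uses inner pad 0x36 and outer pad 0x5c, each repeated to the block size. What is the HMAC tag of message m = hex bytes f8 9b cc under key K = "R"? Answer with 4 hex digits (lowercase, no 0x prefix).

Key "R" = 52 is 1 byte ≤ B = 6; zero-pad to 6 bytes: K' = 52 00 00 00 00 00.
K' ⊕ ipad = 64 36 36 36 36 36.  K' ⊕ opad = 0e 5c 5c 5c 5c 5c.
Inner input = (K'⊕ipad) ∥ m = 64 36 36 36 36 36 ∥ f8 9b cc.
Inner hash: even-index sum = 660 mod 256 = 148; odd-index sum = 317 mod 256 = 61 → 94 3d.
Outer input = (K'⊕opad) ∥ inner = 0e 5c 5c 5c 5c 5c ∥ 94 3d.
Outer hash (tag): even-index sum = 346 mod 256 = 90; odd-index sum = 337 mod 256 = 81 → 5a 51.

5a51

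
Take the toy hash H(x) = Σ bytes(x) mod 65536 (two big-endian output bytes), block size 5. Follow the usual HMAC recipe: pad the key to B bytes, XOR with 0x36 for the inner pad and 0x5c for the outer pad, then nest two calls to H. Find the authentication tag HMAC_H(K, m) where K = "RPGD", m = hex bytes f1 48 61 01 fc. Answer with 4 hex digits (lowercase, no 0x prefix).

Key "RPGD" = 52 50 47 44 is 4 bytes ≤ B = 5; zero-pad to 5 bytes: K' = 52 50 47 44 00.
K' ⊕ ipad = 64 66 71 72 36.  K' ⊕ opad = 0e 0c 1b 18 5c.
Inner input = (K'⊕ipad) ∥ m = 64 66 71 72 36 ∥ f1 48 61 01 fc.
Inner hash: sum = 100+102+113+114+54+241+72+97+1+252 = 1146 → 04 7a.
Outer input = (K'⊕opad) ∥ inner = 0e 0c 1b 18 5c ∥ 04 7a.
Outer hash (tag): sum = 14+12+27+24+92+4+122 = 295 → 01 27.

0127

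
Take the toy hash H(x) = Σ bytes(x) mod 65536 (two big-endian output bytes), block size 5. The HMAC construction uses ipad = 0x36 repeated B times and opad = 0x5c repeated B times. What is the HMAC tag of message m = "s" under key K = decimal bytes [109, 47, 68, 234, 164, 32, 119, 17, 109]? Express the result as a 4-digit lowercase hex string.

Key decimal bytes [109, 47, 68, 234, 164, 32, 119, 17, 109] = 6d 2f 44 ea a4 20 77 11 6d is 9 bytes > B = 5, so hash it first: H(key) = 03 83, then zero-pad to 5 bytes: K' = 03 83 00 00 00.
K' ⊕ ipad = 35 b5 36 36 36.  K' ⊕ opad = 5f df 5c 5c 5c.
Inner input = (K'⊕ipad) ∥ m = 35 b5 36 36 36 ∥ 73.
Inner hash: sum = 53+181+54+54+54+115 = 511 → 01 ff.
Outer input = (K'⊕opad) ∥ inner = 5f df 5c 5c 5c ∥ 01 ff.
Outer hash (tag): sum = 95+223+92+92+92+1+255 = 850 → 03 52.

0352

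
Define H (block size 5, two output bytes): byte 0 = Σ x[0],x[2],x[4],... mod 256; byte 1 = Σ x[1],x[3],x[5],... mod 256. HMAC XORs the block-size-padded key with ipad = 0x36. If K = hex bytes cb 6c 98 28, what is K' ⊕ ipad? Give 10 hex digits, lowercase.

Key hex bytes cb 6c 98 28 is 4 bytes ≤ B = 5; zero-pad to 5 bytes: K' = cb 6c 98 28 00.
XOR each byte with 0x36: cb⊕36=fd, 6c⊕36=5a, 98⊕36=ae, 28⊕36=1e, 00⊕36=36.

fd5aae1e36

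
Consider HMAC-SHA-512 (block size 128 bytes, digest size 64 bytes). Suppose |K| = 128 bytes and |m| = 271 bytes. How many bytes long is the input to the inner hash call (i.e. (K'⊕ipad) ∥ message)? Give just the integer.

Key is 128 ≤ 128 bytes, zero-padded: |K'| = 128.
Inner input = (K'⊕ipad) ∥ m → 128 + 271 = 399 bytes.

399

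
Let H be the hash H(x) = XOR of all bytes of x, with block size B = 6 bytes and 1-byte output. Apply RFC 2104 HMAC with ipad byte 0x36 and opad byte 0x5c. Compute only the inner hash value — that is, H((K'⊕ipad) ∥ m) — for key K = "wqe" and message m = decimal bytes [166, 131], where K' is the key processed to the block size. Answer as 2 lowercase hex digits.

Key "wqe" = 77 71 65 is 3 bytes ≤ B = 6; zero-pad to 6 bytes: K' = 77 71 65 00 00 00.
K' ⊕ ipad = 41 47 53 36 36 36.
Inner input = 41 47 53 36 36 36 ∥ a6 83.
Inner hash: XOR 41⊕47⊕53⊕36⊕36⊕36⊕a6⊕83 = 46.

46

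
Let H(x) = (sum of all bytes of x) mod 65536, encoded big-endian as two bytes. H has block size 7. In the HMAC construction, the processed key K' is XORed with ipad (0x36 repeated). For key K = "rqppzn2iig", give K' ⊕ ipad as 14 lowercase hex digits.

Key "rqppzn2iig" = 72 71 70 70 7a 6e 32 69 69 67 is 10 bytes > B = 7, so hash it first: H(key) = 04 16, then zero-pad to 7 bytes: K' = 04 16 00 00 00 00 00.
XOR each byte with 0x36: 04⊕36=32, 16⊕36=20, 00⊕36=36, 00⊕36=36, 00⊕36=36, 00⊕36=36, 00⊕36=36.

32203636363636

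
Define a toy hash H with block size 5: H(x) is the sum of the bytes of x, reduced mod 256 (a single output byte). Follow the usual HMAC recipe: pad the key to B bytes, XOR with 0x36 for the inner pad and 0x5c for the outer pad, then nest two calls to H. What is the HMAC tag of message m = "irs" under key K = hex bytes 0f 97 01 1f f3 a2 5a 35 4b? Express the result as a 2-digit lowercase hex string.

Key hex bytes 0f 97 01 1f f3 a2 5a 35 4b is 9 bytes > B = 5, so hash it first: H(key) = 35, then zero-pad to 5 bytes: K' = 35 00 00 00 00.
K' ⊕ ipad = 03 36 36 36 36.  K' ⊕ opad = 69 5c 5c 5c 5c.
Inner input = (K'⊕ipad) ∥ m = 03 36 36 36 36 ∥ 69 72 73.
Inner hash: sum = 3+54+54+54+54+105+114+115 = 553; mod 256 = 41 → 29.
Outer input = (K'⊕opad) ∥ inner = 69 5c 5c 5c 5c ∥ 29.
Outer hash (tag): sum = 105+92+92+92+92+41 = 514; mod 256 = 2 → 02.

02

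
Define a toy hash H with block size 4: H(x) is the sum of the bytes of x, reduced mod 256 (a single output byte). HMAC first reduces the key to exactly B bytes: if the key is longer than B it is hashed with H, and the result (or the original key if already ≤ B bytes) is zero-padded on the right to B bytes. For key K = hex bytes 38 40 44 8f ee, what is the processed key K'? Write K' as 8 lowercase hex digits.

39000000

|K| = 5 > B = 4, so first hash the key.
H(K): sum = 56+64+68+143+238 = 569; mod 256 = 57 → 39.
Zero-pad H(K) = 39 to 4 bytes: K' = 39 00 00 00.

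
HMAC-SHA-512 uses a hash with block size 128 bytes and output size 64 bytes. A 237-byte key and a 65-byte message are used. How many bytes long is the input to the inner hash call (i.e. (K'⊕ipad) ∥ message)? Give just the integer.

Key is 237 > 128 bytes, so it is hashed to 64 bytes then zero-padded to 128: |K'| = 128.
Inner input = (K'⊕ipad) ∥ m → 128 + 65 = 193 bytes.

193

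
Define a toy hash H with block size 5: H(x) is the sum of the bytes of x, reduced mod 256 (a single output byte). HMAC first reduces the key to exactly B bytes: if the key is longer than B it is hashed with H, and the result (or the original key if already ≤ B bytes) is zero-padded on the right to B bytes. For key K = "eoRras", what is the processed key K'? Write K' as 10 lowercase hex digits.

|K| = 6 > B = 5, so first hash the key.
H(K): sum = 101+111+82+114+97+115 = 620; mod 256 = 108 → 6c.
Zero-pad H(K) = 6c to 5 bytes: K' = 6c 00 00 00 00.

6c00000000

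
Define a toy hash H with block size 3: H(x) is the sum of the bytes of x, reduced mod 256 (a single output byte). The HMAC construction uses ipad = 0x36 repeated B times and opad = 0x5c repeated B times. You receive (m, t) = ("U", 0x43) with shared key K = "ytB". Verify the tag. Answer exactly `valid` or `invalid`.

Key "ytB" = 79 74 42 is exactly B = 3 bytes: K' = 79 74 42.
K' ⊕ ipad = 4f 42 74; K' ⊕ opad = 25 28 1e.
Inner hash: sum = 79+66+116+85 = 346; mod 256 = 90 → 5a.
Outer hash (recomputed tag): sum = 37+40+30+90 = 197 → c5.
Recomputed tag = c5; claimed = 43 → mismatch.

invalid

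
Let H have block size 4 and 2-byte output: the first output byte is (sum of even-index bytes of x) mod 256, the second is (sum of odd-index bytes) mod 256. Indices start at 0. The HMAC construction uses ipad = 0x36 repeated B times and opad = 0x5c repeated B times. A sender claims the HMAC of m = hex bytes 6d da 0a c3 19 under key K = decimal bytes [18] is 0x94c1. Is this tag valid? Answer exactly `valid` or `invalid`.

valid

Key decimal bytes [18] = 12 is 1 byte ≤ B = 4; zero-pad to 4 bytes: K' = 12 00 00 00.
K' ⊕ ipad = 24 36 36 36; K' ⊕ opad = 4e 5c 5c 5c.
Inner hash: even-index sum = 234 mod 256 = 234; odd-index sum = 521 mod 256 = 9 → ea 09.
Outer hash (recomputed tag): even-index sum = 404 mod 256 = 148; odd-index sum = 193 mod 256 = 193 → 94 c1.
Recomputed tag = 94c1; claimed = 94c1 → match.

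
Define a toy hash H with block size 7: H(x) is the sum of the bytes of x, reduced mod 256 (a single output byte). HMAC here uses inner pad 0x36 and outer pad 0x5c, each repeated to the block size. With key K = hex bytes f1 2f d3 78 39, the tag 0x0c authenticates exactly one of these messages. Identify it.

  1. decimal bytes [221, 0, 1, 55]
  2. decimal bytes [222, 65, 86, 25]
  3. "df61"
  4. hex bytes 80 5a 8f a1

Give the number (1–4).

Key hex bytes f1 2f d3 78 39 is 5 bytes ≤ B = 7; zero-pad to 7 bytes: K' = f1 2f d3 78 39 00 00.
K' ⊕ ipad = c7 19 e5 4e 0f 36 36; K' ⊕ opad = ad 73 8f 24 65 5c 5c.
m1: inner = H(c7 19 e5 4e 0f 36 36 dd 00 01 37) = a3; tag = H(ad 73 8f 24 65 5c 5c a3) = 93
m2: inner = H(c7 19 e5 4e 0f 36 36 de 41 56 19) = 1c; tag = H(ad 73 8f 24 65 5c 5c 1c) = 0c ← matches
m3: inner = H(c7 19 e5 4e 0f 36 36 64 66 36 31) = bf; tag = H(ad 73 8f 24 65 5c 5c bf) = af
m4: inner = H(c7 19 e5 4e 0f 36 36 80 5a 8f a1) = 98; tag = H(ad 73 8f 24 65 5c 5c 98) = 88

2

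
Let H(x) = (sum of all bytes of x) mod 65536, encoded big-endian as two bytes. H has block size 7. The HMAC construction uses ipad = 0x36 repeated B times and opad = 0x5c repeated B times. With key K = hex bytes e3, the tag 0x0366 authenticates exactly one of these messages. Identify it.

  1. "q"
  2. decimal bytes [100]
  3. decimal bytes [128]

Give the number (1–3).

Key hex bytes e3 is 1 byte ≤ B = 7; zero-pad to 7 bytes: K' = e3 00 00 00 00 00 00.
K' ⊕ ipad = d5 36 36 36 36 36 36; K' ⊕ opad = bf 5c 5c 5c 5c 5c 5c.
m1: inner = H(d5 36 36 36 36 36 36 71) = 02 8a; tag = H(bf 5c 5c 5c 5c 5c 5c 02 8a) = 0373
m2: inner = H(d5 36 36 36 36 36 36 64) = 02 7d; tag = H(bf 5c 5c 5c 5c 5c 5c 02 7d) = 0366 ← matches
m3: inner = H(d5 36 36 36 36 36 36 80) = 02 99; tag = H(bf 5c 5c 5c 5c 5c 5c 02 99) = 0382

2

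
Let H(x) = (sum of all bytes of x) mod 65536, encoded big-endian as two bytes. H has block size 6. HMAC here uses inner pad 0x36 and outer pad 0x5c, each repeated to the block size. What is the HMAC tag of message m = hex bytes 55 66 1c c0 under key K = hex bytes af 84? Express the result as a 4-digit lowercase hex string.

Key hex bytes af 84 is 2 bytes ≤ B = 6; zero-pad to 6 bytes: K' = af 84 00 00 00 00.
K' ⊕ ipad = 99 b2 36 36 36 36.  K' ⊕ opad = f3 d8 5c 5c 5c 5c.
Inner input = (K'⊕ipad) ∥ m = 99 b2 36 36 36 36 ∥ 55 66 1c c0.
Inner hash: sum = 153+178+54+54+54+54+85+102+28+192 = 954 → 03 ba.
Outer input = (K'⊕opad) ∥ inner = f3 d8 5c 5c 5c 5c ∥ 03 ba.
Outer hash (tag): sum = 243+216+92+92+92+92+3+186 = 1016 → 03 f8.

03f8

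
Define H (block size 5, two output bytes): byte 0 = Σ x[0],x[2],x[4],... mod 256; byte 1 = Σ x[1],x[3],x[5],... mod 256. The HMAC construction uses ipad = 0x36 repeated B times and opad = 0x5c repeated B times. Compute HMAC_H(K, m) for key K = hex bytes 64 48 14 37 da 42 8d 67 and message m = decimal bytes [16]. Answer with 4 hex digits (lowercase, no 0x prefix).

9f25

Key hex bytes 64 48 14 37 da 42 8d 67 is 8 bytes > B = 5, so hash it first: H(key) = df 28, then zero-pad to 5 bytes: K' = df 28 00 00 00.
K' ⊕ ipad = e9 1e 36 36 36.  K' ⊕ opad = 83 74 5c 5c 5c.
Inner input = (K'⊕ipad) ∥ m = e9 1e 36 36 36 ∥ 10.
Inner hash: even-index sum = 341 mod 256 = 85; odd-index sum = 100 mod 256 = 100 → 55 64.
Outer input = (K'⊕opad) ∥ inner = 83 74 5c 5c 5c ∥ 55 64.
Outer hash (tag): even-index sum = 415 mod 256 = 159; odd-index sum = 293 mod 256 = 37 → 9f 25.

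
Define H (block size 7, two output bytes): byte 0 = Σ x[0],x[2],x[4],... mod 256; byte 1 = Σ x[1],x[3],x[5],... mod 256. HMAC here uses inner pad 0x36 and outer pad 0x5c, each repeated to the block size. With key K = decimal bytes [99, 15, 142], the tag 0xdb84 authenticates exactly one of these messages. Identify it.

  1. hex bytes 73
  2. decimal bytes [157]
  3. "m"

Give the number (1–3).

Key decimal bytes [99, 15, 142] = 63 0f 8e is 3 bytes ≤ B = 7; zero-pad to 7 bytes: K' = 63 0f 8e 00 00 00 00.
K' ⊕ ipad = 55 39 b8 36 36 36 36; K' ⊕ opad = 3f 53 d2 5c 5c 5c 5c.
m1: inner = H(55 39 b8 36 36 36 36 73) = 79 18; tag = H(3f 53 d2 5c 5c 5c 5c 79 18) = e184
m2: inner = H(55 39 b8 36 36 36 36 9d) = 79 42; tag = H(3f 53 d2 5c 5c 5c 5c 79 42) = 0b84
m3: inner = H(55 39 b8 36 36 36 36 6d) = 79 12; tag = H(3f 53 d2 5c 5c 5c 5c 79 12) = db84 ← matches

3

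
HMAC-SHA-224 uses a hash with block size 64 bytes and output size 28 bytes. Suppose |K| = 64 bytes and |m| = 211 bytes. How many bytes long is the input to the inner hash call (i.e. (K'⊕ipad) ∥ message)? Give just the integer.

275

Key is 64 ≤ 64 bytes, zero-padded: |K'| = 64.
Inner input = (K'⊕ipad) ∥ m → 64 + 211 = 275 bytes.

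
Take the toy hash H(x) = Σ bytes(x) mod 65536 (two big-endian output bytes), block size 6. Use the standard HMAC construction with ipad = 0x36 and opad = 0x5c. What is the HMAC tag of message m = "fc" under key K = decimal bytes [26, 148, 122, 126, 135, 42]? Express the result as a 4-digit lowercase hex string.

03a1

Key decimal bytes [26, 148, 122, 126, 135, 42] = 1a 94 7a 7e 87 2a is exactly B = 6 bytes: K' = 1a 94 7a 7e 87 2a.
K' ⊕ ipad = 2c a2 4c 48 b1 1c.  K' ⊕ opad = 46 c8 26 22 db 76.
Inner input = (K'⊕ipad) ∥ m = 2c a2 4c 48 b1 1c ∥ 66 63.
Inner hash: sum = 44+162+76+72+177+28+102+99 = 760 → 02 f8.
Outer input = (K'⊕opad) ∥ inner = 46 c8 26 22 db 76 ∥ 02 f8.
Outer hash (tag): sum = 70+200+38+34+219+118+2+248 = 929 → 03 a1.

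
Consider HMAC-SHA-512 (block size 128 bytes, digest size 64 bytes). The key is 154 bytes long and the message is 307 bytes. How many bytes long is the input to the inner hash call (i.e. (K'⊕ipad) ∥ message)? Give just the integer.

435

Key is 154 > 128 bytes, so it is hashed to 64 bytes then zero-padded to 128: |K'| = 128.
Inner input = (K'⊕ipad) ∥ m → 128 + 307 = 435 bytes.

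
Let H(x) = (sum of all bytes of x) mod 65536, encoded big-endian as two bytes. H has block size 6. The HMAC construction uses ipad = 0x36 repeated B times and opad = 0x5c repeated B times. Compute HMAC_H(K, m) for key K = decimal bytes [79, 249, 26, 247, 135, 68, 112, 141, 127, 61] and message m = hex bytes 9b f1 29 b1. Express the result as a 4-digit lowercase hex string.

Key decimal bytes [79, 249, 26, 247, 135, 68, 112, 141, 127, 61] = 4f f9 1a f7 87 44 70 8d 7f 3d is 10 bytes > B = 6, so hash it first: H(key) = 04 dd, then zero-pad to 6 bytes: K' = 04 dd 00 00 00 00.
K' ⊕ ipad = 32 eb 36 36 36 36.  K' ⊕ opad = 58 81 5c 5c 5c 5c.
Inner input = (K'⊕ipad) ∥ m = 32 eb 36 36 36 36 ∥ 9b f1 29 b1.
Inner hash: sum = 50+235+54+54+54+54+155+241+41+177 = 1115 → 04 5b.
Outer input = (K'⊕opad) ∥ inner = 58 81 5c 5c 5c 5c ∥ 04 5b.
Outer hash (tag): sum = 88+129+92+92+92+92+4+91 = 680 → 02 a8.

02a8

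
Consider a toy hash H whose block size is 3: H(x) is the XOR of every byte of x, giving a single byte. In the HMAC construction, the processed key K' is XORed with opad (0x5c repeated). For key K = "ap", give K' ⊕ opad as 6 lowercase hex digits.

3d2c5c

Key "ap" = 61 70 is 2 bytes ≤ B = 3; zero-pad to 3 bytes: K' = 61 70 00.
XOR each byte with 0x5c: 61⊕5c=3d, 70⊕5c=2c, 00⊕5c=5c.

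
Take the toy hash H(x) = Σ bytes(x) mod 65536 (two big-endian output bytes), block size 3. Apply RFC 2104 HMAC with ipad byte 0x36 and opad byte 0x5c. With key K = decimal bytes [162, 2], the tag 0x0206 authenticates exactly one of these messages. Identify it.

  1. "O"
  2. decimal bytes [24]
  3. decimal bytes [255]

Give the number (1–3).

Key decimal bytes [162, 2] = a2 02 is 2 bytes ≤ B = 3; zero-pad to 3 bytes: K' = a2 02 00.
K' ⊕ ipad = 94 34 36; K' ⊕ opad = fe 5e 5c.
m1: inner = H(94 34 36 4f) = 01 4d; tag = H(fe 5e 5c 01 4d) = 0206 ← matches
m2: inner = H(94 34 36 18) = 01 16; tag = H(fe 5e 5c 01 16) = 01cf
m3: inner = H(94 34 36 ff) = 01 fd; tag = H(fe 5e 5c 01 fd) = 02b6

1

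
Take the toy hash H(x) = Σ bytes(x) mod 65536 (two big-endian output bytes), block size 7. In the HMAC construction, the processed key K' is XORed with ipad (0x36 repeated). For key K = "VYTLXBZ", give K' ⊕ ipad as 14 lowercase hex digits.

Key "VYTLXBZ" = 56 59 54 4c 58 42 5a is exactly B = 7 bytes: K' = 56 59 54 4c 58 42 5a.
XOR each byte with 0x36: 56⊕36=60, 59⊕36=6f, 54⊕36=62, 4c⊕36=7a, 58⊕36=6e, 42⊕36=74, 5a⊕36=6c.

606f627a6e746c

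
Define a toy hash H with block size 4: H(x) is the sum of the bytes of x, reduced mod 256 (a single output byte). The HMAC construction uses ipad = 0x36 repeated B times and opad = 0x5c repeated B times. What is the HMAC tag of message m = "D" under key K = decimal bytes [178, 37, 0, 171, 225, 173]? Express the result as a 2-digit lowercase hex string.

6c

Key decimal bytes [178, 37, 0, 171, 225, 173] = b2 25 00 ab e1 ad is 6 bytes > B = 4, so hash it first: H(key) = 10, then zero-pad to 4 bytes: K' = 10 00 00 00.
K' ⊕ ipad = 26 36 36 36.  K' ⊕ opad = 4c 5c 5c 5c.
Inner input = (K'⊕ipad) ∥ m = 26 36 36 36 ∥ 44.
Inner hash: sum = 38+54+54+54+68 = 268; mod 256 = 12 → 0c.
Outer input = (K'⊕opad) ∥ inner = 4c 5c 5c 5c ∥ 0c.
Outer hash (tag): sum = 76+92+92+92+12 = 364; mod 256 = 108 → 6c.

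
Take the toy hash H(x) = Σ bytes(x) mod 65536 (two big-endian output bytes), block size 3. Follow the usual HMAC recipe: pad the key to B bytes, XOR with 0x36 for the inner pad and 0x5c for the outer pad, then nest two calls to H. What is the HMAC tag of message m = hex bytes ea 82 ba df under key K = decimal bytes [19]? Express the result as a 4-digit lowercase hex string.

Key decimal bytes [19] = 13 is 1 byte ≤ B = 3; zero-pad to 3 bytes: K' = 13 00 00.
K' ⊕ ipad = 25 36 36.  K' ⊕ opad = 4f 5c 5c.
Inner input = (K'⊕ipad) ∥ m = 25 36 36 ∥ ea 82 ba df.
Inner hash: sum = 37+54+54+234+130+186+223 = 918 → 03 96.
Outer input = (K'⊕opad) ∥ inner = 4f 5c 5c ∥ 03 96.
Outer hash (tag): sum = 79+92+92+3+150 = 416 → 01 a0.

01a0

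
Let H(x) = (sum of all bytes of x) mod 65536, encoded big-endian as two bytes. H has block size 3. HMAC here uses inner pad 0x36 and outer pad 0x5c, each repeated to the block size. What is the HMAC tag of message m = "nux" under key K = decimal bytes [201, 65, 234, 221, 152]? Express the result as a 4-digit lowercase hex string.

0117

Key decimal bytes [201, 65, 234, 221, 152] = c9 41 ea dd 98 is 5 bytes > B = 3, so hash it first: H(key) = 03 69, then zero-pad to 3 bytes: K' = 03 69 00.
K' ⊕ ipad = 35 5f 36.  K' ⊕ opad = 5f 35 5c.
Inner input = (K'⊕ipad) ∥ m = 35 5f 36 ∥ 6e 75 78.
Inner hash: sum = 53+95+54+110+117+120 = 549 → 02 25.
Outer input = (K'⊕opad) ∥ inner = 5f 35 5c ∥ 02 25.
Outer hash (tag): sum = 95+53+92+2+37 = 279 → 01 17.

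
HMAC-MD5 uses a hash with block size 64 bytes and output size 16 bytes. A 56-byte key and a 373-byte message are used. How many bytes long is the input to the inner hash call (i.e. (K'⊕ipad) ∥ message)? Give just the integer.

437

Key is 56 ≤ 64 bytes, zero-padded: |K'| = 64.
Inner input = (K'⊕ipad) ∥ m → 64 + 373 = 437 bytes.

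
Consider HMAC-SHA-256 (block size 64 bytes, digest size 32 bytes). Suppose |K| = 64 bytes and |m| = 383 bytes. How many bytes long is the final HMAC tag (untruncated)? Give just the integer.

The tag is one SHA-256 digest: 32 bytes.

32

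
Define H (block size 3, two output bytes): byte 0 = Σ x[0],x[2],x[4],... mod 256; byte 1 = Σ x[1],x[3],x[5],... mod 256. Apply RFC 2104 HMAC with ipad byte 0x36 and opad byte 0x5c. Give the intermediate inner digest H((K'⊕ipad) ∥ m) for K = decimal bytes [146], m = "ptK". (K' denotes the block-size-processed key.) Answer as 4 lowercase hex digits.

Key decimal bytes [146] = 92 is 1 byte ≤ B = 3; zero-pad to 3 bytes: K' = 92 00 00.
K' ⊕ ipad = a4 36 36.
Inner input = a4 36 36 ∥ 70 74 4b.
Inner hash: even-index sum = 334 mod 256 = 78; odd-index sum = 241 mod 256 = 241 → 4e f1.

4ef1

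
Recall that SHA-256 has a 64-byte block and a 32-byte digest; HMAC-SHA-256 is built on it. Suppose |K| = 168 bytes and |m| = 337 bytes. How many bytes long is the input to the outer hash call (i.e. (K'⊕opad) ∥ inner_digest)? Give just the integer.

Key is 168 > 64 bytes, so it is hashed to 32 bytes then zero-padded to 64: |K'| = 64.
Outer input = (K'⊕opad) ∥ H(inner) → 64 + 32 = 96 bytes.

96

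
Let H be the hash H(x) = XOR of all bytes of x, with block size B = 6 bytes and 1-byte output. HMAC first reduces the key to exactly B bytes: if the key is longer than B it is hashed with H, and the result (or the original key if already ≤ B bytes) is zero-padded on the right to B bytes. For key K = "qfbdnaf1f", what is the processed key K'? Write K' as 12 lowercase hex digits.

|K| = 9 > B = 6, so first hash the key.
H(K): XOR 71⊕66⊕62⊕64⊕6e⊕61⊕66⊕31⊕66 = 2f.
Zero-pad H(K) = 2f to 6 bytes: K' = 2f 00 00 00 00 00.

2f0000000000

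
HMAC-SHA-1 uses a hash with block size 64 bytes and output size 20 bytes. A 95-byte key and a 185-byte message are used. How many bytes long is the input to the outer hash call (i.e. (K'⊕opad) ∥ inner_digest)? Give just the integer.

84

Key is 95 > 64 bytes, so it is hashed to 20 bytes then zero-padded to 64: |K'| = 64.
Outer input = (K'⊕opad) ∥ H(inner) → 64 + 20 = 84 bytes.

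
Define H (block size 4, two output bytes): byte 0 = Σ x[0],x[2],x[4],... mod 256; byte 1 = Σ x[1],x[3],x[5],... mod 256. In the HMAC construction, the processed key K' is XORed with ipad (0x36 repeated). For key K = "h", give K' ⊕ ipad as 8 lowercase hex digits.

5e363636

Key "h" = 68 is 1 byte ≤ B = 4; zero-pad to 4 bytes: K' = 68 00 00 00.
XOR each byte with 0x36: 68⊕36=5e, 00⊕36=36, 00⊕36=36, 00⊕36=36.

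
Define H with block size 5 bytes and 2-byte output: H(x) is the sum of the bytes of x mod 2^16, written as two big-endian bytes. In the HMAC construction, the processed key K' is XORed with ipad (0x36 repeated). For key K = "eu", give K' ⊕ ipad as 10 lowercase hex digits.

5343363636

Key "eu" = 65 75 is 2 bytes ≤ B = 5; zero-pad to 5 bytes: K' = 65 75 00 00 00.
XOR each byte with 0x36: 65⊕36=53, 75⊕36=43, 00⊕36=36, 00⊕36=36, 00⊕36=36.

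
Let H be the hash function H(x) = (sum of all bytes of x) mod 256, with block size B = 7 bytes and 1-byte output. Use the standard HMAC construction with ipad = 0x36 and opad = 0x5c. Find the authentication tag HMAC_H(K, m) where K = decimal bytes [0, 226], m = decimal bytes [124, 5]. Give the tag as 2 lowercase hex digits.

Key decimal bytes [0, 226] = 00 e2 is 2 bytes ≤ B = 7; zero-pad to 7 bytes: K' = 00 e2 00 00 00 00 00.
K' ⊕ ipad = 36 d4 36 36 36 36 36.  K' ⊕ opad = 5c be 5c 5c 5c 5c 5c.
Inner input = (K'⊕ipad) ∥ m = 36 d4 36 36 36 36 36 ∥ 7c 05.
Inner hash: sum = 54+212+54+54+54+54+54+124+5 = 665; mod 256 = 153 → 99.
Outer input = (K'⊕opad) ∥ inner = 5c be 5c 5c 5c 5c 5c ∥ 99.
Outer hash (tag): sum = 92+190+92+92+92+92+92+153 = 895; mod 256 = 127 → 7f.

7f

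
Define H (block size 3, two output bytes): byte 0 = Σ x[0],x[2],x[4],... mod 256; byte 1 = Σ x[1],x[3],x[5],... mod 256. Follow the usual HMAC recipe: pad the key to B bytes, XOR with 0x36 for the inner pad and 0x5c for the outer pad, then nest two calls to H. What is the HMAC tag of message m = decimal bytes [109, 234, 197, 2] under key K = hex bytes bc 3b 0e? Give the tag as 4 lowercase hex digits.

7115

Key hex bytes bc 3b 0e is exactly B = 3 bytes: K' = bc 3b 0e.
K' ⊕ ipad = 8a 0d 38.  K' ⊕ opad = e0 67 52.
Inner input = (K'⊕ipad) ∥ m = 8a 0d 38 ∥ 6d ea c5 02.
Inner hash: even-index sum = 430 mod 256 = 174; odd-index sum = 319 mod 256 = 63 → ae 3f.
Outer input = (K'⊕opad) ∥ inner = e0 67 52 ∥ ae 3f.
Outer hash (tag): even-index sum = 369 mod 256 = 113; odd-index sum = 277 mod 256 = 21 → 71 15.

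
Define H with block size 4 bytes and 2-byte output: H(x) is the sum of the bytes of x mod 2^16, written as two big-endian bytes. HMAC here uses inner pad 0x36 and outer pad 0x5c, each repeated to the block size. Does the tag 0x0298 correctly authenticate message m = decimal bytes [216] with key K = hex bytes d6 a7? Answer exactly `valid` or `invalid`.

Key hex bytes d6 a7 is 2 bytes ≤ B = 4; zero-pad to 4 bytes: K' = d6 a7 00 00.
K' ⊕ ipad = e0 91 36 36; K' ⊕ opad = 8a fb 5c 5c.
Inner hash: sum = 224+145+54+54+216 = 693 → 02 b5.
Outer hash (recomputed tag): sum = 138+251+92+92+2+181 = 756 → 02 f4.
Recomputed tag = 02f4; claimed = 0298 → mismatch.

invalid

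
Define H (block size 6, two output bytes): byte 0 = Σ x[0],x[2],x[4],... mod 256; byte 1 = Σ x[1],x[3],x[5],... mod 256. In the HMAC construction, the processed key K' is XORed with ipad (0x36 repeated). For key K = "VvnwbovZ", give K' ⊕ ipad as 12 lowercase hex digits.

Key "VvnwbovZ" = 56 76 6e 77 62 6f 76 5a is 8 bytes > B = 6, so hash it first: H(key) = 9c b6, then zero-pad to 6 bytes: K' = 9c b6 00 00 00 00.
XOR each byte with 0x36: 9c⊕36=aa, b6⊕36=80, 00⊕36=36, 00⊕36=36, 00⊕36=36, 00⊕36=36.

aa8036363636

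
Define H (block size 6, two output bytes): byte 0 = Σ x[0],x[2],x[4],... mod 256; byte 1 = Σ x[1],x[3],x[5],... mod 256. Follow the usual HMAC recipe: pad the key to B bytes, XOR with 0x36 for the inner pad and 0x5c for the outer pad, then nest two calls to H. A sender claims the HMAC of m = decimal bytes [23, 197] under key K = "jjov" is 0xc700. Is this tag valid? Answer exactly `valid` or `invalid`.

invalid

Key "jjov" = 6a 6a 6f 76 is 4 bytes ≤ B = 6; zero-pad to 6 bytes: K' = 6a 6a 6f 76 00 00.
K' ⊕ ipad = 5c 5c 59 40 36 36; K' ⊕ opad = 36 36 33 2a 5c 5c.
Inner hash: even-index sum = 258 mod 256 = 2; odd-index sum = 407 mod 256 = 151 → 02 97.
Outer hash (recomputed tag): even-index sum = 199 mod 256 = 199; odd-index sum = 339 mod 256 = 83 → c7 53.
Recomputed tag = c753; claimed = c700 → mismatch.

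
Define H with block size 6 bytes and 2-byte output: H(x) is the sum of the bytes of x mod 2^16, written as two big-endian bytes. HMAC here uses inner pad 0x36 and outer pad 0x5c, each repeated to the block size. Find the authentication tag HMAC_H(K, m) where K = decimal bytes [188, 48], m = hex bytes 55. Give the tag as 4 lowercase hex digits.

037a

Key decimal bytes [188, 48] = bc 30 is 2 bytes ≤ B = 6; zero-pad to 6 bytes: K' = bc 30 00 00 00 00.
K' ⊕ ipad = 8a 06 36 36 36 36.  K' ⊕ opad = e0 6c 5c 5c 5c 5c.
Inner input = (K'⊕ipad) ∥ m = 8a 06 36 36 36 36 ∥ 55.
Inner hash: sum = 138+6+54+54+54+54+85 = 445 → 01 bd.
Outer input = (K'⊕opad) ∥ inner = e0 6c 5c 5c 5c 5c ∥ 01 bd.
Outer hash (tag): sum = 224+108+92+92+92+92+1+189 = 890 → 03 7a.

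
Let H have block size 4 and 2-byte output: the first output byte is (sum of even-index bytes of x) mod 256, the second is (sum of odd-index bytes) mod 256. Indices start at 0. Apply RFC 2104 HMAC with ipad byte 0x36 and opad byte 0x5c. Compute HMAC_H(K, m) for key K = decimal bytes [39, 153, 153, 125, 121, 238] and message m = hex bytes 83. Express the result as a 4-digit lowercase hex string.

891c

Key decimal bytes [39, 153, 153, 125, 121, 238] = 27 99 99 7d 79 ee is 6 bytes > B = 4, so hash it first: H(key) = 39 04, then zero-pad to 4 bytes: K' = 39 04 00 00.
K' ⊕ ipad = 0f 32 36 36.  K' ⊕ opad = 65 58 5c 5c.
Inner input = (K'⊕ipad) ∥ m = 0f 32 36 36 ∥ 83.
Inner hash: even-index sum = 200 mod 256 = 200; odd-index sum = 104 mod 256 = 104 → c8 68.
Outer input = (K'⊕opad) ∥ inner = 65 58 5c 5c ∥ c8 68.
Outer hash (tag): even-index sum = 393 mod 256 = 137; odd-index sum = 284 mod 256 = 28 → 89 1c.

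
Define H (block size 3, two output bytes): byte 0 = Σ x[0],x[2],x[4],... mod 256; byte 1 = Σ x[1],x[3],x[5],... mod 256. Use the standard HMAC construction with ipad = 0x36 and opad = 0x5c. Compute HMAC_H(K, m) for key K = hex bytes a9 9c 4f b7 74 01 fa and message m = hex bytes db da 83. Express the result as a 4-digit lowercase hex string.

Key hex bytes a9 9c 4f b7 74 01 fa is 7 bytes > B = 3, so hash it first: H(key) = 66 54, then zero-pad to 3 bytes: K' = 66 54 00.
K' ⊕ ipad = 50 62 36.  K' ⊕ opad = 3a 08 5c.
Inner input = (K'⊕ipad) ∥ m = 50 62 36 ∥ db da 83.
Inner hash: even-index sum = 352 mod 256 = 96; odd-index sum = 448 mod 256 = 192 → 60 c0.
Outer input = (K'⊕opad) ∥ inner = 3a 08 5c ∥ 60 c0.
Outer hash (tag): even-index sum = 342 mod 256 = 86; odd-index sum = 104 mod 256 = 104 → 56 68.

5668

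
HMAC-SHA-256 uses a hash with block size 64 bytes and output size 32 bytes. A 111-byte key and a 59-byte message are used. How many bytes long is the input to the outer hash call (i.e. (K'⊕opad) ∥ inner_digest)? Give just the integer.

96

Key is 111 > 64 bytes, so it is hashed to 32 bytes then zero-padded to 64: |K'| = 64.
Outer input = (K'⊕opad) ∥ H(inner) → 64 + 32 = 96 bytes.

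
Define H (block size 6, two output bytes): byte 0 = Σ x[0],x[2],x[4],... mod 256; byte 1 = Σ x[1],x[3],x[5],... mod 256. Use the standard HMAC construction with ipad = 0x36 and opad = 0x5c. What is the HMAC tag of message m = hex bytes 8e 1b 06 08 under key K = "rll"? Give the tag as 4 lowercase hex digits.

22d1

Key "rll" = 72 6c 6c is 3 bytes ≤ B = 6; zero-pad to 6 bytes: K' = 72 6c 6c 00 00 00.
K' ⊕ ipad = 44 5a 5a 36 36 36.  K' ⊕ opad = 2e 30 30 5c 5c 5c.
Inner input = (K'⊕ipad) ∥ m = 44 5a 5a 36 36 36 ∥ 8e 1b 06 08.
Inner hash: even-index sum = 360 mod 256 = 104; odd-index sum = 233 mod 256 = 233 → 68 e9.
Outer input = (K'⊕opad) ∥ inner = 2e 30 30 5c 5c 5c ∥ 68 e9.
Outer hash (tag): even-index sum = 290 mod 256 = 34; odd-index sum = 465 mod 256 = 209 → 22 d1.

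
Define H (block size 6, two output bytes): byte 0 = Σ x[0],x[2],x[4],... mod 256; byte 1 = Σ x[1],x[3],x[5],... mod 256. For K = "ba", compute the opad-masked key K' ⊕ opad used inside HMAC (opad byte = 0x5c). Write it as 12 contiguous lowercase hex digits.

3e3d5c5c5c5c

Key "ba" = 62 61 is 2 bytes ≤ B = 6; zero-pad to 6 bytes: K' = 62 61 00 00 00 00.
XOR each byte with 0x5c: 62⊕5c=3e, 61⊕5c=3d, 00⊕5c=5c, 00⊕5c=5c, 00⊕5c=5c, 00⊕5c=5c.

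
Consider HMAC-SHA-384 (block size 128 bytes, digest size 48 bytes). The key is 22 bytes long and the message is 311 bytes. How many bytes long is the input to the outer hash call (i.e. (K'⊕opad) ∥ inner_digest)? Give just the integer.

Key is 22 ≤ 128 bytes, zero-padded: |K'| = 128.
Outer input = (K'⊕opad) ∥ H(inner) → 128 + 48 = 176 bytes.

176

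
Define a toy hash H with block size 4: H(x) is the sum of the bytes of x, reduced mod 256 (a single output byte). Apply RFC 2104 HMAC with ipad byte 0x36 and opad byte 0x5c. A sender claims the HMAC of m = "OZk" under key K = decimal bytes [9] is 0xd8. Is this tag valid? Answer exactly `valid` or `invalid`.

Key decimal bytes [9] = 09 is 1 byte ≤ B = 4; zero-pad to 4 bytes: K' = 09 00 00 00.
K' ⊕ ipad = 3f 36 36 36; K' ⊕ opad = 55 5c 5c 5c.
Inner hash: sum = 63+54+54+54+79+90+107 = 501; mod 256 = 245 → f5.
Outer hash (recomputed tag): sum = 85+92+92+92+245 = 606; mod 256 = 94 → 5e.
Recomputed tag = 5e; claimed = d8 → mismatch.

invalid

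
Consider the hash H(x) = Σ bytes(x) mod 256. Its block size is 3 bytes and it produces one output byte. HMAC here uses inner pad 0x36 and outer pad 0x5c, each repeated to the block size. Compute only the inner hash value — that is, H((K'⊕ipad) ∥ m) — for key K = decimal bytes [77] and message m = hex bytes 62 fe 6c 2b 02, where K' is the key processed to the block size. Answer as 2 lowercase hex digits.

e0

Key decimal bytes [77] = 4d is 1 byte ≤ B = 3; zero-pad to 3 bytes: K' = 4d 00 00.
K' ⊕ ipad = 7b 36 36.
Inner input = 7b 36 36 ∥ 62 fe 6c 2b 02.
Inner hash: sum = 123+54+54+98+254+108+43+2 = 736; mod 256 = 224 → e0.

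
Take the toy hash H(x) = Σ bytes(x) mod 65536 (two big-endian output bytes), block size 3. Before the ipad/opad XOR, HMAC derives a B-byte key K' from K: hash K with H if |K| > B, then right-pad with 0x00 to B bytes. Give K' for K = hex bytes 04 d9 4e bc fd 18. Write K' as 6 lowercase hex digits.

|K| = 6 > B = 3, so first hash the key.
H(K): sum = 4+217+78+188+253+24 = 764 → 02 fc.
Zero-pad H(K) = 02 fc to 3 bytes: K' = 02 fc 00.

02fc00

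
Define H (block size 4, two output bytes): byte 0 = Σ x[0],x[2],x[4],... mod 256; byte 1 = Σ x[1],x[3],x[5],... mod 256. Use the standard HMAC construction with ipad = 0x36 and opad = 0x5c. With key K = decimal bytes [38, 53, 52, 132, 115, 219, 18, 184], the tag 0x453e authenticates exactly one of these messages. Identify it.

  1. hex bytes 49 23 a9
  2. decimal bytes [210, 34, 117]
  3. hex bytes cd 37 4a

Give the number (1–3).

Key decimal bytes [38, 53, 52, 132, 115, 219, 18, 184] = 26 35 34 84 73 db 12 b8 is 8 bytes > B = 4, so hash it first: H(key) = df 4c, then zero-pad to 4 bytes: K' = df 4c 00 00.
K' ⊕ ipad = e9 7a 36 36; K' ⊕ opad = 83 10 5c 5c.
m1: inner = H(e9 7a 36 36 49 23 a9) = 11 d3; tag = H(83 10 5c 5c 11 d3) = f03f
m2: inner = H(e9 7a 36 36 d2 22 75) = 66 d2; tag = H(83 10 5c 5c 66 d2) = 453e ← matches
m3: inner = H(e9 7a 36 36 cd 37 4a) = 36 e7; tag = H(83 10 5c 5c 36 e7) = 1553

2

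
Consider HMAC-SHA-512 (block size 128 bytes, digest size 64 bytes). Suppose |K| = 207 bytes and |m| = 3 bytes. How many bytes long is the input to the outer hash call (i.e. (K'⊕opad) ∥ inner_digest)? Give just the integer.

192

Key is 207 > 128 bytes, so it is hashed to 64 bytes then zero-padded to 128: |K'| = 128.
Outer input = (K'⊕opad) ∥ H(inner) → 128 + 64 = 192 bytes.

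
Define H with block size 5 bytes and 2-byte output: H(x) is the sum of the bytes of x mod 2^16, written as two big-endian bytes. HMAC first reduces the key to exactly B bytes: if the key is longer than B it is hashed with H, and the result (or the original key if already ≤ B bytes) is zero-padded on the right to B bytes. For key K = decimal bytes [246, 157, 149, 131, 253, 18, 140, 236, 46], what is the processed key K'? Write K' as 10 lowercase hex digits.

|K| = 9 > B = 5, so first hash the key.
H(K): sum = 246+157+149+131+253+18+140+236+46 = 1376 → 05 60.
Zero-pad H(K) = 05 60 to 5 bytes: K' = 05 60 00 00 00.

0560000000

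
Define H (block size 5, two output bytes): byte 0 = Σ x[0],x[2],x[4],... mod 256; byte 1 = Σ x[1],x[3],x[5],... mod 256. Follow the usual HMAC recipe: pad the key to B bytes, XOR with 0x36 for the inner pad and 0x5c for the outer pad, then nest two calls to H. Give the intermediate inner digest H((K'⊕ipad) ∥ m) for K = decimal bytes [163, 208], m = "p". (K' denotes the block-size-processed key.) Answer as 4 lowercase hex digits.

018c

Key decimal bytes [163, 208] = a3 d0 is 2 bytes ≤ B = 5; zero-pad to 5 bytes: K' = a3 d0 00 00 00.
K' ⊕ ipad = 95 e6 36 36 36.
Inner input = 95 e6 36 36 36 ∥ 70.
Inner hash: even-index sum = 257 mod 256 = 1; odd-index sum = 396 mod 256 = 140 → 01 8c.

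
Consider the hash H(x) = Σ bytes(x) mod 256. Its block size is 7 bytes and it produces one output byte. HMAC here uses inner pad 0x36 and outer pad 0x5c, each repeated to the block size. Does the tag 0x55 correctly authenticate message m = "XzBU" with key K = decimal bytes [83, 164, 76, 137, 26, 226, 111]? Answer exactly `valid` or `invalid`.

invalid

Key decimal bytes [83, 164, 76, 137, 26, 226, 111] = 53 a4 4c 89 1a e2 6f is exactly B = 7 bytes: K' = 53 a4 4c 89 1a e2 6f.
K' ⊕ ipad = 65 92 7a bf 2c d4 59; K' ⊕ opad = 0f f8 10 d5 46 be 33.
Inner hash: sum = 101+146+122+191+44+212+89+88+122+66+85 = 1266; mod 256 = 242 → f2.
Outer hash (recomputed tag): sum = 15+248+16+213+70+190+51+242 = 1045; mod 256 = 21 → 15.
Recomputed tag = 15; claimed = 55 → mismatch.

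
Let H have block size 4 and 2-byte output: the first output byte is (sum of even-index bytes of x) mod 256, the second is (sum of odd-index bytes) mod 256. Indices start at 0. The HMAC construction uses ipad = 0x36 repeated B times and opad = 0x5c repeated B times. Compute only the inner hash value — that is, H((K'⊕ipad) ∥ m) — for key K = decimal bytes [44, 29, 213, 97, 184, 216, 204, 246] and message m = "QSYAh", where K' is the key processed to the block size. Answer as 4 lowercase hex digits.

fb44

Key decimal bytes [44, 29, 213, 97, 184, 216, 204, 246] = 2c 1d d5 61 b8 d8 cc f6 is 8 bytes > B = 4, so hash it first: H(key) = 85 4c, then zero-pad to 4 bytes: K' = 85 4c 00 00.
K' ⊕ ipad = b3 7a 36 36.
Inner input = b3 7a 36 36 ∥ 51 53 59 41 68.
Inner hash: even-index sum = 507 mod 256 = 251; odd-index sum = 324 mod 256 = 68 → fb 44.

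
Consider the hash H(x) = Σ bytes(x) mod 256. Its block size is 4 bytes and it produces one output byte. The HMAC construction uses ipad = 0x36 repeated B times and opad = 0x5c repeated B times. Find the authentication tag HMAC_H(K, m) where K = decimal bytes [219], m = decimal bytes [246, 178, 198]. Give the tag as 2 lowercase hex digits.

98

Key decimal bytes [219] = db is 1 byte ≤ B = 4; zero-pad to 4 bytes: K' = db 00 00 00.
K' ⊕ ipad = ed 36 36 36.  K' ⊕ opad = 87 5c 5c 5c.
Inner input = (K'⊕ipad) ∥ m = ed 36 36 36 ∥ f6 b2 c6.
Inner hash: sum = 237+54+54+54+246+178+198 = 1021; mod 256 = 253 → fd.
Outer input = (K'⊕opad) ∥ inner = 87 5c 5c 5c ∥ fd.
Outer hash (tag): sum = 135+92+92+92+253 = 664; mod 256 = 152 → 98.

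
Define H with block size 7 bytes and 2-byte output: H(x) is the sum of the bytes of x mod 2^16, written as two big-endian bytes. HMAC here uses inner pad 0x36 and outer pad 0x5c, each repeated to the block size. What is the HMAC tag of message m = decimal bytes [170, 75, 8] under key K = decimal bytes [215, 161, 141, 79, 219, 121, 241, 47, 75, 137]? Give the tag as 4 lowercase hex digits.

03cf

Key decimal bytes [215, 161, 141, 79, 219, 121, 241, 47, 75, 137] = d7 a1 8d 4f db 79 f1 2f 4b 89 is 10 bytes > B = 7, so hash it first: H(key) = 05 9c, then zero-pad to 7 bytes: K' = 05 9c 00 00 00 00 00.
K' ⊕ ipad = 33 aa 36 36 36 36 36.  K' ⊕ opad = 59 c0 5c 5c 5c 5c 5c.
Inner input = (K'⊕ipad) ∥ m = 33 aa 36 36 36 36 36 ∥ aa 4b 08.
Inner hash: sum = 51+170+54+54+54+54+54+170+75+8 = 744 → 02 e8.
Outer input = (K'⊕opad) ∥ inner = 59 c0 5c 5c 5c 5c 5c ∥ 02 e8.
Outer hash (tag): sum = 89+192+92+92+92+92+92+2+232 = 975 → 03 cf.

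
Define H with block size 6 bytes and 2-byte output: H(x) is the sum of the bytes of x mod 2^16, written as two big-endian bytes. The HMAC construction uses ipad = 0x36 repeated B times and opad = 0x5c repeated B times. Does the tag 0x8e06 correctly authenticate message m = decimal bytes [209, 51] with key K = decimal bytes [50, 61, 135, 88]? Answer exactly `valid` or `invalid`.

Key decimal bytes [50, 61, 135, 88] = 32 3d 87 58 is 4 bytes ≤ B = 6; zero-pad to 6 bytes: K' = 32 3d 87 58 00 00.
K' ⊕ ipad = 04 0b b1 6e 36 36; K' ⊕ opad = 6e 61 db 04 5c 5c.
Inner hash: sum = 4+11+177+110+54+54+209+51 = 670 → 02 9e.
Outer hash (recomputed tag): sum = 110+97+219+4+92+92+2+158 = 774 → 03 06.
Recomputed tag = 0306; claimed = 8e06 → mismatch.

invalid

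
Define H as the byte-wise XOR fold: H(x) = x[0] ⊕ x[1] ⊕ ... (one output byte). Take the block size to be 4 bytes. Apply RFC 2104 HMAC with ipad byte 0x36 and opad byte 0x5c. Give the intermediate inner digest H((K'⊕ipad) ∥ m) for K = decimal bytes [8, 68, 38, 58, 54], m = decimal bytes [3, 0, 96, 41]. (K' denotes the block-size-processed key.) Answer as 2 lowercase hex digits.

Key decimal bytes [8, 68, 38, 58, 54] = 08 44 26 3a 36 is 5 bytes > B = 4, so hash it first: H(key) = 66, then zero-pad to 4 bytes: K' = 66 00 00 00.
K' ⊕ ipad = 50 36 36 36.
Inner input = 50 36 36 36 ∥ 03 00 60 29.
Inner hash: XOR 50⊕36⊕36⊕36⊕03⊕00⊕60⊕29 = 2c.

2c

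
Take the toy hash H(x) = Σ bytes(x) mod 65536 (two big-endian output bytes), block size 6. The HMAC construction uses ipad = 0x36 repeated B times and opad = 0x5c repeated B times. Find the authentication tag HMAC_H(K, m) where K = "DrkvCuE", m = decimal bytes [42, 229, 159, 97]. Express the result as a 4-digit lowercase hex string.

0356

Key "DrkvCuE" = 44 72 6b 76 43 75 45 is 7 bytes > B = 6, so hash it first: H(key) = 02 94, then zero-pad to 6 bytes: K' = 02 94 00 00 00 00.
K' ⊕ ipad = 34 a2 36 36 36 36.  K' ⊕ opad = 5e c8 5c 5c 5c 5c.
Inner input = (K'⊕ipad) ∥ m = 34 a2 36 36 36 36 ∥ 2a e5 9f 61.
Inner hash: sum = 52+162+54+54+54+54+42+229+159+97 = 957 → 03 bd.
Outer input = (K'⊕opad) ∥ inner = 5e c8 5c 5c 5c 5c ∥ 03 bd.
Outer hash (tag): sum = 94+200+92+92+92+92+3+189 = 854 → 03 56.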